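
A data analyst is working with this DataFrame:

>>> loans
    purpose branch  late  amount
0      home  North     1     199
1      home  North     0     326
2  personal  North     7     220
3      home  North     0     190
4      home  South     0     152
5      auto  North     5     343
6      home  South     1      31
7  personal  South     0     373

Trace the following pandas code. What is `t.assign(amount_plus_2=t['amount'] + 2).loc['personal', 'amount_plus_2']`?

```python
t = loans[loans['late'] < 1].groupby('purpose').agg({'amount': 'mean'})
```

375.0

filter rows where late < 1:
    purpose branch  late  amount
1      home  North     0     326
3      home  North     0     190
4      home  South     0     152
7  personal  South     0     373
group by purpose, mean of amount:
              amount
purpose             
home      222.666667
personal  373.000000
add column amount_plus_2 = t['amount'] + 2:
              amount  amount_plus_2
purpose                            
home      222.666667     224.666667
personal  373.000000     375.000000
Finally, value at row 'personal', column 'amount_plus_2' = 375.0.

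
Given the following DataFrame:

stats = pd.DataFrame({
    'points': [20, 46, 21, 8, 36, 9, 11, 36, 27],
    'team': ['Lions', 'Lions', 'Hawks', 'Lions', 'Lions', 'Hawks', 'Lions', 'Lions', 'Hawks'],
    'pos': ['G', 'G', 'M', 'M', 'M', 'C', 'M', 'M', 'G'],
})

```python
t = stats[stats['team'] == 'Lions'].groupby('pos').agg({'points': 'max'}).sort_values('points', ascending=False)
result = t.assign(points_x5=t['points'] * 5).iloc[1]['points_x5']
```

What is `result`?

180

filter rows where team == 'Lions':
   points   team pos
0      20  Lions   G
1      46  Lions   G
3       8  Lions   M
4      36  Lions   M
6      11  Lions   M
7      36  Lions   M
group by pos, max of points:
     points
pos        
G        46
M        36
sort by points descending:
     points
pos        
G        46
M        36
add column points_x5 = t['points'] * 5:
     points  points_x5
pos                   
G        46        230
M        36        180
value at position 1, column 'points_x5' → 180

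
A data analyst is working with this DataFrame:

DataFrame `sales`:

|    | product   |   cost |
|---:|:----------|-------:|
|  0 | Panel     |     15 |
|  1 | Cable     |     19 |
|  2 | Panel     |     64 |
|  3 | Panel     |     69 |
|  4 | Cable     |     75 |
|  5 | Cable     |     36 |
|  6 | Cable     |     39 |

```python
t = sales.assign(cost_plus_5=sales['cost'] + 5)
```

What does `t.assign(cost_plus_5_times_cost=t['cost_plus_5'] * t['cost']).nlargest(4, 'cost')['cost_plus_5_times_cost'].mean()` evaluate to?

4309.5

add column cost_plus_5 = sales['cost'] + 5:
  product  cost  cost_plus_5
0   Panel    15           20
1   Cable    19           24
2   Panel    64           69
3   Panel    69           74
4   Cable    75           80
5   Cable    36           41
6   Cable    39           44
add column cost_plus_5_times_cost = t['cost_plus_5'] * t['cost']:
  product  cost  cost_plus_5  cost_plus_5_times_cost
0   Panel    15           20                     300
1   Cable    19           24                     456
2   Panel    64           69                    4416
3   Panel    69           74                    5106
4   Cable    75           80                    6000
5   Cable    36           41                    1476
6   Cable    39           44                    1716
take 4 rows with largest cost:
  product  cost  cost_plus_5  cost_plus_5_times_cost
4   Cable    75           80                    6000
3   Panel    69           74                    5106
2   Panel    64           69                    4416
6   Cable    39           44                    1716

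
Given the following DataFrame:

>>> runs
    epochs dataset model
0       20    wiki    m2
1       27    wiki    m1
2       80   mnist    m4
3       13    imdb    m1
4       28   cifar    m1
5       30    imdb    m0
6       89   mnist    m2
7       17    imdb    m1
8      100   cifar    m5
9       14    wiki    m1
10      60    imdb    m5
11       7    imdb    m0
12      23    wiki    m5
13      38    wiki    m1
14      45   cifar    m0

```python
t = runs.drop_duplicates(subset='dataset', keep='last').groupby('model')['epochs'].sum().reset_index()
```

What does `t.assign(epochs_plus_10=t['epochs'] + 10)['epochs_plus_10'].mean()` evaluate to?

69.6666666667

drop duplicate dataset (keep=last):
    epochs dataset model
6       89   mnist    m2
11       7    imdb    m0
13      38    wiki    m1
14      45   cifar    m0
group by model, sum of epochs:
model
m0    52
m1    38
m2    89
Name: epochs, dtype: int64
reset_index():
  model  epochs
0    m0      52
1    m1      38
2    m2      89
add column epochs_plus_10 = t['epochs'] + 10:
  model  epochs  epochs_plus_10
0    m0      52              62
1    m1      38              48
2    m2      89              99
Hence 69.6666666667.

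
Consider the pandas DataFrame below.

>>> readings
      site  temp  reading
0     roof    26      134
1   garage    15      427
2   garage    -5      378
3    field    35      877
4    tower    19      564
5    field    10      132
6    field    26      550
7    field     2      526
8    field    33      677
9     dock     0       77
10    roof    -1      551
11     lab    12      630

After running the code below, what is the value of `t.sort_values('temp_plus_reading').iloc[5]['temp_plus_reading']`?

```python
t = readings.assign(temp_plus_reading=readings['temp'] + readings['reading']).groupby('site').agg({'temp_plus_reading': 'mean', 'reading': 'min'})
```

add column temp_plus_reading = readings['temp'] + readings['reading']:
      site  temp  reading  temp_plus_reading
0     roof    26      134                160
1   garage    15      427                442
2   garage    -5      378                373
3    field    35      877                912
4    tower    19      564                583
5    field    10      132                142
6    field    26      550                576
7    field     2      526                528
8    field    33      677                710
9     dock     0       77                 77
10    roof    -1      551                550
11     lab    12      630                642
group by site: mean(temp_plus_reading), min(reading):
        temp_plus_reading  reading
site                              
dock                 77.0       77
field               573.6      132
garage              407.5      378
lab                 642.0      630
roof                355.0      134
tower               583.0      564
sort by temp_plus_reading:
        temp_plus_reading  reading
site                              
dock                 77.0       77
roof                355.0      134
garage              407.5      378
field               573.6      132
tower               583.0      564
lab                 642.0      630
Reading off the value at position 5, column 'temp_plus_reading', we get 642.0.

642.0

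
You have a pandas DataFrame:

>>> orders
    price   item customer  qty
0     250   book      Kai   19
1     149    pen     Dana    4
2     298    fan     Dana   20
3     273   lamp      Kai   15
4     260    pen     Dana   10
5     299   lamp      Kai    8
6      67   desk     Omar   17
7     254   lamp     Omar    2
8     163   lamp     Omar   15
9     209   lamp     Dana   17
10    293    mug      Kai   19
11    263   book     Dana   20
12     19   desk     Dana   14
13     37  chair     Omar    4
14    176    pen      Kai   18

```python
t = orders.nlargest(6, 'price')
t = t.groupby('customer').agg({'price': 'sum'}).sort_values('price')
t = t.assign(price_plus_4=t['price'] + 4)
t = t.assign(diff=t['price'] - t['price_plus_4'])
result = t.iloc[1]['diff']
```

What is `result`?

take 6 rows with largest price:
    price  item customer  qty
5     299  lamp      Kai    8
2     298   fan     Dana   20
10    293   mug      Kai   19
3     273  lamp      Kai   15
11    263  book     Dana   20
4     260   pen     Dana   10
group by customer, sum of price:
          price
customer       
Dana        821
Kai         865
sort by price:
          price
customer       
Dana        821
Kai         865
add column price_plus_4 = t['price'] + 4:
          price  price_plus_4
customer                     
Dana        821           825
Kai         865           869
add column diff = t['price'] - t['price_plus_4']:
          price  price_plus_4  diff
customer                           
Dana        821           825    -4
Kai         865           869    -4
value at position 1, column 'diff' → -4

-4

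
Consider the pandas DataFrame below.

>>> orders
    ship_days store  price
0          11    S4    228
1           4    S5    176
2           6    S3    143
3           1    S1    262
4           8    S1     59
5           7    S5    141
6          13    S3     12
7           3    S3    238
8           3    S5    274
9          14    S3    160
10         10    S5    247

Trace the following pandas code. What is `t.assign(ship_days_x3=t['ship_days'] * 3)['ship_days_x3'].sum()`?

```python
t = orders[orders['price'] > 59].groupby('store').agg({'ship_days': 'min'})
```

filter rows where price > 59:
    ship_days store  price
0          11    S4    228
1           4    S5    176
2           6    S3    143
3           1    S1    262
5           7    S5    141
7           3    S3    238
8           3    S5    274
9          14    S3    160
10         10    S5    247
group by store, min of ship_days:
       ship_days
store           
S1             1
S3             3
S4            11
S5             3
add column ship_days_x3 = t['ship_days'] * 3:
       ship_days  ship_days_x3
store                         
S1             1             3
S3             3             9
S4            11            33
S5             3             9

54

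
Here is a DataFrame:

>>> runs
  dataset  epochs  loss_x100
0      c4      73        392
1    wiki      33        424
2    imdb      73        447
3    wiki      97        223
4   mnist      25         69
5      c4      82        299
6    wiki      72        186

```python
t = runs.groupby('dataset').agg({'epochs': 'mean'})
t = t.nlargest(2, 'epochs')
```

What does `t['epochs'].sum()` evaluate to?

group by dataset, mean of epochs:
            epochs
dataset           
c4       77.500000
imdb     73.000000
mnist    25.000000
wiki     67.333333
take 2 rows with largest epochs:
         epochs
dataset        
c4         77.5
imdb       73.0

150.5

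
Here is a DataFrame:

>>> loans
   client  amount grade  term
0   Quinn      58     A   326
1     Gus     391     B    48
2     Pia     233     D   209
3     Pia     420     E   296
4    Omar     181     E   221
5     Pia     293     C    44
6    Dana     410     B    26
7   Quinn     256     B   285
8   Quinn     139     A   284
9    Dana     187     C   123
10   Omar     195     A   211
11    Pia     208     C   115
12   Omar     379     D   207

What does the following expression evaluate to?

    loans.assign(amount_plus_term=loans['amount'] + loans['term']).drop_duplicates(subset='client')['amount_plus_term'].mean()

add column amount_plus_term = loans['amount'] + loans['term']:
   client  amount grade  term  amount_plus_term
0   Quinn      58     A   326               384
1     Gus     391     B    48               439
2     Pia     233     D   209               442
3     Pia     420     E   296               716
4    Omar     181     E   221               402
5     Pia     293     C    44               337
6    Dana     410     B    26               436
7   Quinn     256     B   285               541
8   Quinn     139     A   284               423
9    Dana     187     C   123               310
10   Omar     195     A   211               406
11    Pia     208     C   115               323
12   Omar     379     D   207               586
drop duplicate client (keep=first):
  client  amount grade  term  amount_plus_term
0  Quinn      58     A   326               384
1    Gus     391     B    48               439
2    Pia     233     D   209               442
4   Omar     181     E   221               402
6   Dana     410     B    26               436

420.6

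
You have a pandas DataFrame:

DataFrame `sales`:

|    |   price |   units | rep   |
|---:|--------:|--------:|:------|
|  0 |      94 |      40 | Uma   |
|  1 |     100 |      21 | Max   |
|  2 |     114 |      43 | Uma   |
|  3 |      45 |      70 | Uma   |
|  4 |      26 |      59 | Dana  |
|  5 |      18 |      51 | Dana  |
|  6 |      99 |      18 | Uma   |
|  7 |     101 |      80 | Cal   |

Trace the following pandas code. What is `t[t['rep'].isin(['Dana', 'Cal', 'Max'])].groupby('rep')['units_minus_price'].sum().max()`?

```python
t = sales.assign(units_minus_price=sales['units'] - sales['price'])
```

add column units_minus_price = sales['units'] - sales['price']:
   price  units   rep  units_minus_price
0     94     40   Uma                -54
1    100     21   Max                -79
2    114     43   Uma                -71
3     45     70   Uma                 25
4     26     59  Dana                 33
5     18     51  Dana                 33
6     99     18   Uma                -81
7    101     80   Cal                -21
filter rows where rep in ['Dana', 'Cal', 'Max']:
   price  units   rep  units_minus_price
1    100     21   Max                -79
4     26     59  Dana                 33
5     18     51  Dana                 33
7    101     80   Cal                -21
group by rep, sum of units_minus_price:
rep
Cal    -21
Dana    66
Max    -79
Name: units_minus_price, dtype: int64
Reading off the max of the resulting series, we get 66.

66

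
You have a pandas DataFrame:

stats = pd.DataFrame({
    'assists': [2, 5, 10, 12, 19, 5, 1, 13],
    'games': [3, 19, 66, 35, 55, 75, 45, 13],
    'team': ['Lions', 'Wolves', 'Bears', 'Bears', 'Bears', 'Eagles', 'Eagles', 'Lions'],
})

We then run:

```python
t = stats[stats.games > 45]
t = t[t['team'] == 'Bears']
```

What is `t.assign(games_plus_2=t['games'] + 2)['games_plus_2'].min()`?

filter rows where games > 45:
   assists  games    team
2       10     66   Bears
4       19     55   Bears
5        5     75  Eagles
filter rows where team == 'Bears':
   assists  games   team
2       10     66  Bears
4       19     55  Bears
add column games_plus_2 = t['games'] + 2:
   assists  games   team  games_plus_2
2       10     66  Bears            68
4       19     55  Bears            57
The min of column 'games_plus_2' is 57.

57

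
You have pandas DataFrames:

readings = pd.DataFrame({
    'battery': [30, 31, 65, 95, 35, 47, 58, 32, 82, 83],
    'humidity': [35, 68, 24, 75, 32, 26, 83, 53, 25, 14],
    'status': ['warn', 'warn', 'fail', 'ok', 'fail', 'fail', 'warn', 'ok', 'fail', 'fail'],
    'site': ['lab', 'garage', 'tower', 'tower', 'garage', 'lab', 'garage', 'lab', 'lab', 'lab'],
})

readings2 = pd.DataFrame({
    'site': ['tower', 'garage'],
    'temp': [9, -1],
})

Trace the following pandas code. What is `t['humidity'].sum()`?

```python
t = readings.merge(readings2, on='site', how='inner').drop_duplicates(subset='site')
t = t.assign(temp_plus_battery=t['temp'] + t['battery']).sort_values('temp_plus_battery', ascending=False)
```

92

merge on 'site' (how='inner') → 5 rows:
   battery  humidity status    site  temp
0       31        68   warn  garage    -1
1       65        24   fail   tower     9
2       95        75     ok   tower     9
3       35        32   fail  garage    -1
4       58        83   warn  garage    -1
drop duplicate site (keep=first):
   battery  humidity status    site  temp
0       31        68   warn  garage    -1
1       65        24   fail   tower     9
add column temp_plus_battery = t['temp'] + t['battery']:
   battery  humidity status    site  temp  temp_plus_battery
0       31        68   warn  garage    -1                 30
1       65        24   fail   tower     9                 74
sort by temp_plus_battery descending:
   battery  humidity status    site  temp  temp_plus_battery
1       65        24   fail   tower     9                 74
0       31        68   warn  garage    -1                 30
Then the sum of column 'humidity': 92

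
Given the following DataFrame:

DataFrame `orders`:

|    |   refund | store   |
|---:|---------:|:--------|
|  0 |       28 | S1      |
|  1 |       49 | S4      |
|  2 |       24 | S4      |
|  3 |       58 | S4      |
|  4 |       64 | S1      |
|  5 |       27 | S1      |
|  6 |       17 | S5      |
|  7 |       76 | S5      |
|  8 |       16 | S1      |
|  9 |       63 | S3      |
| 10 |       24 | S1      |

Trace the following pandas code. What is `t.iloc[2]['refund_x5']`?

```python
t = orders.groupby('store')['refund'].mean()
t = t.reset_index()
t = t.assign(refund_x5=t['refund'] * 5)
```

218.333333333

group by store, mean of refund:
store
S1    31.800000
S3    63.000000
S4    43.666667
S5    46.500000
Name: refund, dtype: float64
reset_index():
  store     refund
0    S1  31.800000
1    S3  63.000000
2    S4  43.666667
3    S5  46.500000
add column refund_x5 = t['refund'] * 5:
  store     refund   refund_x5
0    S1  31.800000  159.000000
1    S3  63.000000  315.000000
2    S4  43.666667  218.333333
3    S5  46.500000  232.500000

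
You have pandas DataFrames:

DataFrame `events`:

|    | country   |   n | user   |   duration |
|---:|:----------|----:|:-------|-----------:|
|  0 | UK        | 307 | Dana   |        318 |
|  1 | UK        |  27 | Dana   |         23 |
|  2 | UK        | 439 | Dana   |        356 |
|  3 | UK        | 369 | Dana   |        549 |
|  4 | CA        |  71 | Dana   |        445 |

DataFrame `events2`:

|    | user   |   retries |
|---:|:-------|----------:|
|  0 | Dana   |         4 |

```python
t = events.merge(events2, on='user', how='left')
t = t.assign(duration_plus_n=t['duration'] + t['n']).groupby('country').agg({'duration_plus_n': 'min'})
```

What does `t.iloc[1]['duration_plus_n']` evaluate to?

50

merge on 'user' (how='left') → 5 rows:
  country    n  user  duration  retries
0      UK  307  Dana       318        4
1      UK   27  Dana        23        4
2      UK  439  Dana       356        4
3      UK  369  Dana       549        4
4      CA   71  Dana       445        4
add column duration_plus_n = t['duration'] + t['n']:
  country    n  user  duration  retries  duration_plus_n
0      UK  307  Dana       318        4              625
1      UK   27  Dana        23        4               50
2      UK  439  Dana       356        4              795
3      UK  369  Dana       549        4              918
4      CA   71  Dana       445        4              516
group by country, min of duration_plus_n:
         duration_plus_n
country                 
CA                   516
UK                    50
Then the value at position 1, column 'duration_plus_n': 50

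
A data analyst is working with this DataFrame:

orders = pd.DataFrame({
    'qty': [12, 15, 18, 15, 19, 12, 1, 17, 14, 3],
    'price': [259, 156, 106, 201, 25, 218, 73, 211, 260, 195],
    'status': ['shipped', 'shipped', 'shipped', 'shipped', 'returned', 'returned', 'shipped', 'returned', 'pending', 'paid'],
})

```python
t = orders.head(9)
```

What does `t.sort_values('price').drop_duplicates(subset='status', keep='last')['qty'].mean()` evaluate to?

12.6666666667

take first 9 rows:
   qty  price    status
0   12    259   shipped
1   15    156   shipped
2   18    106   shipped
3   15    201   shipped
4   19     25  returned
5   12    218  returned
6    1     73   shipped
7   17    211  returned
8   14    260   pending
sort by price:
   qty  price    status
4   19     25  returned
6    1     73   shipped
2   18    106   shipped
1   15    156   shipped
3   15    201   shipped
7   17    211  returned
5   12    218  returned
0   12    259   shipped
8   14    260   pending
drop duplicate status (keep=last):
   qty  price    status
5   12    218  returned
0   12    259   shipped
8   14    260   pending
Finally, mean of column 'qty' = 12.6666666667.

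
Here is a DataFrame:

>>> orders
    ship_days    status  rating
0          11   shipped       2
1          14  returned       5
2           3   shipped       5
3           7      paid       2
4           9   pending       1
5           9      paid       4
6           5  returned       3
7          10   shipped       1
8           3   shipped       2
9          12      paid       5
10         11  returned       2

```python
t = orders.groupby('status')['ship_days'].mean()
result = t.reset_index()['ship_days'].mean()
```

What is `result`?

8.77083333333

group by status, mean of ship_days:
status
paid         9.333333
pending      9.000000
returned    10.000000
shipped      6.750000
Name: ship_days, dtype: float64
reset_index():
     status  ship_days
0      paid   9.333333
1   pending   9.000000
2  returned  10.000000
3   shipped   6.750000
Reading off the mean of column 'ship_days', we get 8.77083333333.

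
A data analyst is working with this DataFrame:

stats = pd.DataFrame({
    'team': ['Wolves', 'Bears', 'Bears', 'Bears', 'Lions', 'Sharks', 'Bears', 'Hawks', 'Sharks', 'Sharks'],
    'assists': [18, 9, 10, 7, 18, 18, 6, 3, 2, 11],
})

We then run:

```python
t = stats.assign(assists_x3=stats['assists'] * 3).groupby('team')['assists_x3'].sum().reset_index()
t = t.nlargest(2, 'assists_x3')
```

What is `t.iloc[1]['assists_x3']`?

93

add column assists_x3 = stats['assists'] * 3:
     team  assists  assists_x3
0  Wolves       18          54
1   Bears        9          27
2   Bears       10          30
3   Bears        7          21
4   Lions       18          54
5  Sharks       18          54
6   Bears        6          18
7   Hawks        3           9
8  Sharks        2           6
9  Sharks       11          33
group by team, sum of assists_x3:
team
Bears     96
Hawks      9
Lions     54
Sharks    93
Wolves    54
Name: assists_x3, dtype: int64
reset_index():
     team  assists_x3
0   Bears          96
1   Hawks           9
2   Lions          54
3  Sharks          93
4  Wolves          54
take 2 rows with largest assists_x3:
     team  assists_x3
0   Bears          96
3  Sharks          93
Taking the value at position 1, column 'assists_x3' gives 93.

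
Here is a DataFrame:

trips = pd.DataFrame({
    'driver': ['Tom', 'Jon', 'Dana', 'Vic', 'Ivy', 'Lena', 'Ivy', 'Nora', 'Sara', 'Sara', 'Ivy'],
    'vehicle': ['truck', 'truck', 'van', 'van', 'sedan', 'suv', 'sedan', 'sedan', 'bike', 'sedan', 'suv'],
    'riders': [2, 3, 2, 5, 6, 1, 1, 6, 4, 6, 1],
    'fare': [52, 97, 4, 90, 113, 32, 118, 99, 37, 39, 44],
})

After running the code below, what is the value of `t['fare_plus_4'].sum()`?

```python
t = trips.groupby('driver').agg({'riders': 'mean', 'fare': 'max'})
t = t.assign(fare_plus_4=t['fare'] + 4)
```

563

group by driver: mean(riders), max(fare):
          riders  fare
driver                
Dana    2.000000     4
Ivy     2.666667   118
Jon     3.000000    97
Lena    1.000000    32
Nora    6.000000    99
Sara    5.000000    39
Tom     2.000000    52
Vic     5.000000    90
add column fare_plus_4 = t['fare'] + 4:
          riders  fare  fare_plus_4
driver                             
Dana    2.000000     4            8
Ivy     2.666667   118          122
Jon     3.000000    97          101
Lena    1.000000    32           36
Nora    6.000000    99          103
Sara    5.000000    39           43
Tom     2.000000    52           56
Vic     5.000000    90           94
The sum of column 'fare_plus_4' is 563.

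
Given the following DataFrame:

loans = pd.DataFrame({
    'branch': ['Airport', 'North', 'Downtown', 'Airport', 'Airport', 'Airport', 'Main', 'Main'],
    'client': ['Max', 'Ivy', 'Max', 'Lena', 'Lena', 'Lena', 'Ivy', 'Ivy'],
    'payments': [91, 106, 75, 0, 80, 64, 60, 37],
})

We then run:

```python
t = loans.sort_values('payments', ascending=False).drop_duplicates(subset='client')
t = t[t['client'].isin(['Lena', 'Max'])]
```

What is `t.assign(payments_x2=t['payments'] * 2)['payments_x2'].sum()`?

sort by payments descending:
     branch client  payments
1     North    Ivy       106
0   Airport    Max        91
4   Airport   Lena        80
2  Downtown    Max        75
5   Airport   Lena        64
6      Main    Ivy        60
7      Main    Ivy        37
3   Airport   Lena         0
drop duplicate client (keep=first):
    branch client  payments
1    North    Ivy       106
0  Airport    Max        91
4  Airport   Lena        80
filter rows where client in ['Lena', 'Max']:
    branch client  payments
0  Airport    Max        91
4  Airport   Lena        80
add column payments_x2 = t['payments'] * 2:
    branch client  payments  payments_x2
0  Airport    Max        91          182
4  Airport   Lena        80          160
Reading off the sum of column 'payments_x2', we get 342.

342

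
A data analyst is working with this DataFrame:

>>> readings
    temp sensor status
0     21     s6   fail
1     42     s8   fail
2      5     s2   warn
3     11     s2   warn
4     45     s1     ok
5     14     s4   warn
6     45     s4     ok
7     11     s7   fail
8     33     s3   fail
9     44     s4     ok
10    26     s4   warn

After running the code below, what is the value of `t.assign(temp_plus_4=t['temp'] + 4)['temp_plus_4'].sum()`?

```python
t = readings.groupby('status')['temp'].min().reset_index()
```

group by status, min of temp:
status
fail    11
ok      44
warn     5
Name: temp, dtype: int64
reset_index():
  status  temp
0   fail    11
1     ok    44
2   warn     5
add column temp_plus_4 = t['temp'] + 4:
  status  temp  temp_plus_4
0   fail    11           15
1     ok    44           48
2   warn     5            9
Finally, sum of column 'temp_plus_4' = 72.

72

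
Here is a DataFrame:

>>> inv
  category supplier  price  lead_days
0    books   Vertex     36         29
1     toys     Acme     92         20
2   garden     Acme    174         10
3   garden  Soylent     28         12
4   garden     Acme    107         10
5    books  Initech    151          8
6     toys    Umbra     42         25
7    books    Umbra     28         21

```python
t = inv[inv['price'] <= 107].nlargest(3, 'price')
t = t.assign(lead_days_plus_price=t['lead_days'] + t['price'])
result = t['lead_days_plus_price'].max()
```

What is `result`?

filter rows where price <= 107:
  category supplier  price  lead_days
0    books   Vertex     36         29
1     toys     Acme     92         20
3   garden  Soylent     28         12
4   garden     Acme    107         10
6     toys    Umbra     42         25
7    books    Umbra     28         21
take 3 rows with largest price:
  category supplier  price  lead_days
4   garden     Acme    107         10
1     toys     Acme     92         20
6     toys    Umbra     42         25
add column lead_days_plus_price = t['lead_days'] + t['price']:
  category supplier  price  lead_days  lead_days_plus_price
4   garden     Acme    107         10                   117
1     toys     Acme     92         20                   112
6     toys    Umbra     42         25                    67
Then the max of column 'lead_days_plus_price': 117

117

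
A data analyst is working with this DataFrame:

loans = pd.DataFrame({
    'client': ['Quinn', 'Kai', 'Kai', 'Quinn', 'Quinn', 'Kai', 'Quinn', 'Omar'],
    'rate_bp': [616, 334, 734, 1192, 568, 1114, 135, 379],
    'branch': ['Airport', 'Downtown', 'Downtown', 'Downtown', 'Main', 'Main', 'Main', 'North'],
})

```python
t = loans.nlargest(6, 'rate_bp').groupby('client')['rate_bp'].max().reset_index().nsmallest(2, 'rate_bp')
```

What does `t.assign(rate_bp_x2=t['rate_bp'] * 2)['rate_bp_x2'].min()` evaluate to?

758

take 6 rows with largest rate_bp:
  client  rate_bp    branch
3  Quinn     1192  Downtown
5    Kai     1114      Main
2    Kai      734  Downtown
0  Quinn      616   Airport
4  Quinn      568      Main
7   Omar      379     North
group by client, max of rate_bp:
client
Kai      1114
Omar      379
Quinn    1192
Name: rate_bp, dtype: int64
reset_index():
  client  rate_bp
0    Kai     1114
1   Omar      379
2  Quinn     1192
take 2 rows with smallest rate_bp:
  client  rate_bp
1   Omar      379
0    Kai     1114
add column rate_bp_x2 = t['rate_bp'] * 2:
  client  rate_bp  rate_bp_x2
1   Omar      379         758
0    Kai     1114        2228
Hence 758.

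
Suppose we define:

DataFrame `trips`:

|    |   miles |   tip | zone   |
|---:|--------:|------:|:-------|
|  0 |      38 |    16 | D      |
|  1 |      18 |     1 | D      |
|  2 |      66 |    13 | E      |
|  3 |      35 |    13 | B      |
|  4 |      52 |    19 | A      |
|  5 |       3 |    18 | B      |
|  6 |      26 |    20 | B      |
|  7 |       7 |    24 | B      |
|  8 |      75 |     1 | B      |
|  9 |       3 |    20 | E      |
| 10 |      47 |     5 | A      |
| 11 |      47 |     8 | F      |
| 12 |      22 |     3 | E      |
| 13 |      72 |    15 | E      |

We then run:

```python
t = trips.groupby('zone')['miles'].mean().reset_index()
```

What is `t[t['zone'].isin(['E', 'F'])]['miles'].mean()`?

group by zone, mean of miles:
zone
A    49.50
B    29.20
D    28.00
E    40.75
F    47.00
Name: miles, dtype: float64
reset_index():
  zone  miles
0    A  49.50
1    B  29.20
2    D  28.00
3    E  40.75
4    F  47.00
filter rows where zone in ['E', 'F']:
  zone  miles
3    E  40.75
4    F  47.00
Finally, mean of column 'miles' = 43.875.

43.875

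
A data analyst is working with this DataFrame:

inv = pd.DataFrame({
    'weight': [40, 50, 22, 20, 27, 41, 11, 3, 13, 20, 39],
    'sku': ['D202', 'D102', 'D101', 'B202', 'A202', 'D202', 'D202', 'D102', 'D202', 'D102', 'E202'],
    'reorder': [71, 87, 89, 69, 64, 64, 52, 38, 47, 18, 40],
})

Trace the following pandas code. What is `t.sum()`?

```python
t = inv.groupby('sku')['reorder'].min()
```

group by sku, min of reorder:
sku
A202    64
B202    69
D101    89
D102    18
D202    47
E202    40
Name: reorder, dtype: int64
Hence 327.

327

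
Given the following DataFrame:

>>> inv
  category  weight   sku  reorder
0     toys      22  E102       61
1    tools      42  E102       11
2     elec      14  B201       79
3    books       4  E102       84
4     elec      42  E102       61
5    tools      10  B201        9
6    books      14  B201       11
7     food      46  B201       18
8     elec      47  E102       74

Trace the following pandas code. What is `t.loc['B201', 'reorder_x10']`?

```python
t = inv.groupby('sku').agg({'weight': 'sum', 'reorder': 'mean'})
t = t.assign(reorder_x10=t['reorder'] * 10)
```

292.5

group by sku: sum(weight), mean(reorder):
      weight  reorder
sku                  
B201      84    29.25
E102     157    58.20
add column reorder_x10 = t['reorder'] * 10:
      weight  reorder  reorder_x10
sku                               
B201      84    29.25        292.5
E102     157    58.20        582.0
Hence 292.5.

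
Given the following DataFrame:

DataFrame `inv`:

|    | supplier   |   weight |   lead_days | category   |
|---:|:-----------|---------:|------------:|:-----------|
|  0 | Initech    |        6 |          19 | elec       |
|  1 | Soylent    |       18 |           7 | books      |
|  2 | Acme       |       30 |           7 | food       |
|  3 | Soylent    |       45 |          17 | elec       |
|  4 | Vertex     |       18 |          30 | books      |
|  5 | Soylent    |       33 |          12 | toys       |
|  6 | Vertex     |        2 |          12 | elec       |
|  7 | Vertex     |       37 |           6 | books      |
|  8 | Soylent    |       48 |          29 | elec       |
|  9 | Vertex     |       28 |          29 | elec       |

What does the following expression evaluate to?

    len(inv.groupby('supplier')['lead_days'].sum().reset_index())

4

group by supplier, sum of lead_days:
supplier
Acme        7
Initech    19
Soylent    65
Vertex     77
Name: lead_days, dtype: int64
reset_index():
  supplier  lead_days
0     Acme          7
1  Initech         19
2  Soylent         65
3   Vertex         77
Finally, number of rows = 4.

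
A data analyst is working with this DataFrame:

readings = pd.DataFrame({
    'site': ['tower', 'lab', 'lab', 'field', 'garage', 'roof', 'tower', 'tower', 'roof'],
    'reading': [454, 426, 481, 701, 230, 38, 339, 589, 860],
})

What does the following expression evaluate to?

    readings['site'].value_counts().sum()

9

value_counts of site:
site
tower     3
lab       2
roof      2
field     1
garage    1
Name: count, dtype: int64
Hence 9.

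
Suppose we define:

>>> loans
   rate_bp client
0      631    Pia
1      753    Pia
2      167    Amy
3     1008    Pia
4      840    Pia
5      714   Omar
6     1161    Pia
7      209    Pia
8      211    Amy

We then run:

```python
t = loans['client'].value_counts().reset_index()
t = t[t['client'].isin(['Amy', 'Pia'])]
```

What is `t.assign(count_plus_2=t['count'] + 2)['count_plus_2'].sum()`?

12

value_counts of client:
client
Pia     6
Amy     2
Omar    1
Name: count, dtype: int64
reset_index():
  client  count
0    Pia      6
1    Amy      2
2   Omar      1
filter rows where client in ['Amy', 'Pia']:
  client  count
0    Pia      6
1    Amy      2
add column count_plus_2 = t['count'] + 2:
  client  count  count_plus_2
0    Pia      6             8
1    Amy      2             4
sum of column 'count_plus_2' → 12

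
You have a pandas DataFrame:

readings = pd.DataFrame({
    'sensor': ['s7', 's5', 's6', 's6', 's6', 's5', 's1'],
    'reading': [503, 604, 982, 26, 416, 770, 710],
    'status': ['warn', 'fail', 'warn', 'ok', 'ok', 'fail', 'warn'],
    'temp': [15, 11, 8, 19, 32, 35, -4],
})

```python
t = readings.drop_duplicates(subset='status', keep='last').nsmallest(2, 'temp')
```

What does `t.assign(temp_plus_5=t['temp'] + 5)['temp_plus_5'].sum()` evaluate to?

38

drop duplicate status (keep=last):
  sensor  reading status  temp
4     s6      416     ok    32
5     s5      770   fail    35
6     s1      710   warn    -4
take 2 rows with smallest temp:
  sensor  reading status  temp
6     s1      710   warn    -4
4     s6      416     ok    32
add column temp_plus_5 = t['temp'] + 5:
  sensor  reading status  temp  temp_plus_5
6     s1      710   warn    -4            1
4     s6      416     ok    32           37
Then the sum of column 'temp_plus_5': 38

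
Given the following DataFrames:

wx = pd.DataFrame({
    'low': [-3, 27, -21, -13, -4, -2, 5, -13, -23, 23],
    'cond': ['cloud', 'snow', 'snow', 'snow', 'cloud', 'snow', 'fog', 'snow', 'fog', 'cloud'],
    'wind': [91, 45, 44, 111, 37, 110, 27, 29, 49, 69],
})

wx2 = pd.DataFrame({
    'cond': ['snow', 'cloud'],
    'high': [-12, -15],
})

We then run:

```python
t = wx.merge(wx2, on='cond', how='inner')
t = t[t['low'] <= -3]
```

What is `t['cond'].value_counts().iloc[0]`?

3

merge on 'cond' (how='inner') → 8 rows:
   low   cond  wind  high
0   -3  cloud    91   -15
1   27   snow    45   -12
2  -21   snow    44   -12
3  -13   snow   111   -12
4   -4  cloud    37   -15
5   -2   snow   110   -12
6  -13   snow    29   -12
7   23  cloud    69   -15
filter rows where low <= -3:
   low   cond  wind  high
0   -3  cloud    91   -15
2  -21   snow    44   -12
3  -13   snow   111   -12
4   -4  cloud    37   -15
6  -13   snow    29   -12
value_counts of cond:
cond
snow     3
cloud    2
Name: count, dtype: int64
Finally, value at position 0 = 3.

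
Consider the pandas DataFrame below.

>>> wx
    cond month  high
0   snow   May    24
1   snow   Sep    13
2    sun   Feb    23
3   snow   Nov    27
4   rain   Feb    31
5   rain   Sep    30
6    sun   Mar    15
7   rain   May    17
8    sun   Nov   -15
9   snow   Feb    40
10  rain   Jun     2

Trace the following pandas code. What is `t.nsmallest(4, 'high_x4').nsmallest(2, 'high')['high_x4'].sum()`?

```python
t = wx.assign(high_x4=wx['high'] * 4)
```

add column high_x4 = wx['high'] * 4:
    cond month  high  high_x4
0   snow   May    24       96
1   snow   Sep    13       52
2    sun   Feb    23       92
3   snow   Nov    27      108
4   rain   Feb    31      124
5   rain   Sep    30      120
6    sun   Mar    15       60
7   rain   May    17       68
8    sun   Nov   -15      -60
9   snow   Feb    40      160
10  rain   Jun     2        8
take 4 rows with smallest high_x4:
    cond month  high  high_x4
8    sun   Nov   -15      -60
10  rain   Jun     2        8
1   snow   Sep    13       52
6    sun   Mar    15       60
take 2 rows with smallest high:
    cond month  high  high_x4
8    sun   Nov   -15      -60
10  rain   Jun     2        8

-52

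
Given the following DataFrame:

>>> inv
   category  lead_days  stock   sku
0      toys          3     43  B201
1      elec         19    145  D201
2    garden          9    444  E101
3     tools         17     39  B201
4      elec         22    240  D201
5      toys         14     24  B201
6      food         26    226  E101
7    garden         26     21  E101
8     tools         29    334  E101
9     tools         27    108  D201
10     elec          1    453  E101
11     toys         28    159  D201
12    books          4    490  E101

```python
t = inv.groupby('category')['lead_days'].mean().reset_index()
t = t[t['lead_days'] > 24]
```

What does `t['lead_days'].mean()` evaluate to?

group by category, mean of lead_days:
category
books      4.000000
elec      14.000000
food      26.000000
garden    17.500000
tools     24.333333
toys      15.000000
Name: lead_days, dtype: float64
reset_index():
  category  lead_days
0    books   4.000000
1     elec  14.000000
2     food  26.000000
3   garden  17.500000
4    tools  24.333333
5     toys  15.000000
filter rows where lead_days > 24:
  category  lead_days
2     food  26.000000
4    tools  24.333333
Finally, mean of column 'lead_days' = 25.1666666667.

25.1666666667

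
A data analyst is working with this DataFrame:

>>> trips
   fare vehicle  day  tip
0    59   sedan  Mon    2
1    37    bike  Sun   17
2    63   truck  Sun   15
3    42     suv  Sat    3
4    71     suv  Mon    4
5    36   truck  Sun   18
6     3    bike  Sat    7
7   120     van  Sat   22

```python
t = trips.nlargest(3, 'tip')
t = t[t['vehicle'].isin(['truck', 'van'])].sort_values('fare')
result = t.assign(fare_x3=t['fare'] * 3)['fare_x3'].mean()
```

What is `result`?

234.0

take 3 rows with largest tip:
   fare vehicle  day  tip
7   120     van  Sat   22
5    36   truck  Sun   18
1    37    bike  Sun   17
filter rows where vehicle in ['truck', 'van']:
   fare vehicle  day  tip
7   120     van  Sat   22
5    36   truck  Sun   18
sort by fare:
   fare vehicle  day  tip
5    36   truck  Sun   18
7   120     van  Sat   22
add column fare_x3 = t['fare'] * 3:
   fare vehicle  day  tip  fare_x3
5    36   truck  Sun   18      108
7   120     van  Sat   22      360
Reading off the mean of column 'fare_x3', we get 234.0.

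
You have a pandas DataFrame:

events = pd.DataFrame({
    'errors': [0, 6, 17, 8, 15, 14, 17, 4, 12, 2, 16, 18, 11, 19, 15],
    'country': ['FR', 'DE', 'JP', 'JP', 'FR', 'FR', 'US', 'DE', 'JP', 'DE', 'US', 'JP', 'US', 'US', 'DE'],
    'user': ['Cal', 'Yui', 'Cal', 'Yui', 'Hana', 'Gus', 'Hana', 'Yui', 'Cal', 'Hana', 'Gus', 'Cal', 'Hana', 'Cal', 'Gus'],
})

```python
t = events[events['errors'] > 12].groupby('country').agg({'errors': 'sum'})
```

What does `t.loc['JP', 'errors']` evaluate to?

35

filter rows where errors > 12:
    errors country  user
2       17      JP   Cal
4       15      FR  Hana
5       14      FR   Gus
6       17      US  Hana
10      16      US   Gus
11      18      JP   Cal
13      19      US   Cal
14      15      DE   Gus
group by country, sum of errors:
         errors
country        
DE           15
FR           29
JP           35
US           52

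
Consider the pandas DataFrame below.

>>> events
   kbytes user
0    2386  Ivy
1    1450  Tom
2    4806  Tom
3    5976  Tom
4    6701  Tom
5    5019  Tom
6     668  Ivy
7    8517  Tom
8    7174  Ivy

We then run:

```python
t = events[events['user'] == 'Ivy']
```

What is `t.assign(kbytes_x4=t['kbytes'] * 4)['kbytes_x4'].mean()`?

13637.3333333

filter rows where user == 'Ivy':
   kbytes user
0    2386  Ivy
6     668  Ivy
8    7174  Ivy
add column kbytes_x4 = t['kbytes'] * 4:
   kbytes user  kbytes_x4
0    2386  Ivy       9544
6     668  Ivy       2672
8    7174  Ivy      28696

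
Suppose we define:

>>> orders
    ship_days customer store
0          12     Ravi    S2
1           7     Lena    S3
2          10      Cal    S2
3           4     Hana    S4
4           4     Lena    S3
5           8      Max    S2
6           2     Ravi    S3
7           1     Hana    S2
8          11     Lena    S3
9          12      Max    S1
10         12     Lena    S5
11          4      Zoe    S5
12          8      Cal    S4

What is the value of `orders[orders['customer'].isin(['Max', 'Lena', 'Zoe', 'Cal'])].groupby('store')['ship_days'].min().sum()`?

filter rows where customer in ['Max', 'Lena', 'Zoe', 'Cal']:
    ship_days customer store
1           7     Lena    S3
2          10      Cal    S2
4           4     Lena    S3
5           8      Max    S2
8          11     Lena    S3
9          12      Max    S1
10         12     Lena    S5
11          4      Zoe    S5
12          8      Cal    S4
group by store, min of ship_days:
store
S1    12
S2     8
S3     4
S4     8
S5     4
Name: ship_days, dtype: int64
Reading off the sum of the resulting series, we get 36.

36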